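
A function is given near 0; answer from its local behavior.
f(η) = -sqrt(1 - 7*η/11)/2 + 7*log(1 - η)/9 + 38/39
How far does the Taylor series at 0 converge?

Branch term (7/9)*log(1 - η/(1)): its argument vanishes at η = 1, a logarithmic branch point, modulus 1.
Branch term (-1/2)*sqrt(1 - η/(11/7)): its argument vanishes at η = 11/7, a square-root branch point, modulus 11/7.
The radius of convergence is the smallest modulus among the singular points: 1.

The radius of convergence is 1.


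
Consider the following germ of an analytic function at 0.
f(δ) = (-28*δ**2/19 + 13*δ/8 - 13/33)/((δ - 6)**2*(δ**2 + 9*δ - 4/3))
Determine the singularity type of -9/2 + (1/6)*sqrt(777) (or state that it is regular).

The denominator factor δ**2 + 9*δ - 4/3 vanishes at -9/2 + (1/6)*sqrt(777) and appears to the power 1; the numerator there equals -231925/3344 + (2263/912)*sqrt(777), nonzero, and no other factor vanishes.
Hence a pole whose order is the multiplicity, 1.

The point is a pole of order 1.


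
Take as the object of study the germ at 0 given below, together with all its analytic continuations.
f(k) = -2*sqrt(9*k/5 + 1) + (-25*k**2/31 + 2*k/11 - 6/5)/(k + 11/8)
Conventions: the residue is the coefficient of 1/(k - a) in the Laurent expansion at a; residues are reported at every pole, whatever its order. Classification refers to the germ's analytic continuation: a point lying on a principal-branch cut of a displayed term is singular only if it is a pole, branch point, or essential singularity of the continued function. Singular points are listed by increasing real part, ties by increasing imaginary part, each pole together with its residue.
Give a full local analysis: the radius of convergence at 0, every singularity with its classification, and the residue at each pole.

Denominator factor (k + 11/8): pole of order 1 at -11/8, modulus 11/8.
Branch term (-2)*sqrt(1 - k/(-5/9)): its argument vanishes at k = -5/9, a square-root branch point, modulus 5/9.
The radius of convergence is the smallest modulus among the singular points: 5/9.
The branch term is analytic at -11/8 and contributes nothing to the residue; only the rational part matters.
At the order-1 pole -11/8 set g(k) = (k - (-11/8))*(rational part) = -25*k**2/31 + 2*k/11 - 6/5.
Simple pole: residue = g(a) at a = -11/8, which is -29509/9920.
List the singular points by increasing real part (a conjugate pair: the negative imaginary part first).

Radius of convergence at 0: 5/9.
At -11/8: a pole of order 1; residue -29509/9920.
At -5/9: an algebraic (square-root) branch point.


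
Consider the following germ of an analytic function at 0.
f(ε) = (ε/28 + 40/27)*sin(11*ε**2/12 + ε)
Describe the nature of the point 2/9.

There is no denominator, hence no pole anywhere.
The factor sin(11*ε**2/12 + ε) is entire.
So the germ continues analytically to 2/9.

The point is a regular point.


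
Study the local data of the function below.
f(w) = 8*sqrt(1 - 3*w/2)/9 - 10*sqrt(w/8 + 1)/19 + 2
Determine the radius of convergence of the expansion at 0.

The radius of convergence is 2/3.

Branch term (-10/19)*sqrt(1 - w/(-8)): its argument vanishes at w = -8, a square-root branch point, modulus 8.
Branch term (8/9)*sqrt(1 - w/(2/3)): its argument vanishes at w = 2/3, a square-root branch point, modulus 2/3.
The radius of convergence is the smallest modulus among the singular points: 2/3.


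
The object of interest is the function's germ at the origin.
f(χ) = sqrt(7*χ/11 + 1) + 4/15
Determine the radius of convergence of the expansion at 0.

The radius of convergence is 11/7.

Branch term (1)*sqrt(1 - χ/(-11/7)): its argument vanishes at χ = -11/7, a square-root branch point, modulus 11/7.
The radius of convergence is the smallest modulus among the singular points: 11/7.


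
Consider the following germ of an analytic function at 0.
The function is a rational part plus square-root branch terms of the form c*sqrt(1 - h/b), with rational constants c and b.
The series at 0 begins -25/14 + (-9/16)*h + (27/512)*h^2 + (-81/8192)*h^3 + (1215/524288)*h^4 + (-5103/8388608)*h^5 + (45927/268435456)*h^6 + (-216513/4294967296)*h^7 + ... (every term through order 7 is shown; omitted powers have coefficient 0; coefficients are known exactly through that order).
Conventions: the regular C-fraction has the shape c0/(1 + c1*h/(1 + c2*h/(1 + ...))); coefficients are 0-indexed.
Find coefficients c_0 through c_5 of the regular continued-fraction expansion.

Taylor coefficients (read off): a_0 = -25/14, a_1 = -9/16, a_2 = 27/512, a_3 = -81/8192, a_4 = 1215/524288, a_5 = -5103/8388608.
c0 = a_0 = -25/14. Peel one level at a time: if S = 1 + c*h/S' with S'(0) = 1, then c is the h-coefficient of S and S' = c*h/(S - 1).
S_1 = c0/f = 1 + (-63/200)*h + (20601/160000)*h^2 + ...; c1 = -63/200.
S_2 = c1*h/(S_1 - 1) = 1 + (327/800)*h + (-9/1024)*h^2 + ...; c2 = 327/800.
S_3 = c2*h/(S_2 - 1) = 1 + (75/3488)*h + (-43425/12166144)*h^2 + ...; c3 = 75/3488.
S_4 = c3*h/(S_3 - 1) = 1 + (579/3488)*h + (-9/1024)*h^2 + ...; c4 = 579/3488.
S_5 = c4*h/(S_4 - 1) = 1 + (327/6176)*h + ...; c5 = 327/6176.

The regular C-fraction coefficients are [-25/14, -63/200, 327/800, 75/3488, 579/3488, 327/6176].


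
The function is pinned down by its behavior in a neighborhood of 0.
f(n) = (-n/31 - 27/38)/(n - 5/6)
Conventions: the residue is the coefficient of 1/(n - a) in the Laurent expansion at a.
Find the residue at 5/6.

The residue is -1303/1767.

At the order-1 pole 5/6 set g(n) = (n - (5/6))*f(n) = -n/31 - 27/38.
Simple pole: residue = g(a) at a = 5/6, which is -1303/1767.


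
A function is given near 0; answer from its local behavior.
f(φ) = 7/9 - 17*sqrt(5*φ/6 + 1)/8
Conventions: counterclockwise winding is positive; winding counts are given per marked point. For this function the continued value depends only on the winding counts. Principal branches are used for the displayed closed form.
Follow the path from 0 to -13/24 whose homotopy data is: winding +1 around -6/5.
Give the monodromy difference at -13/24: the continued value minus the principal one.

The rational part is single-valued and drops out of the difference; each branch term changes only by its own monodromy.
(-17/8)*sqrt(1 - φ/(-6/5)): winding +1 is odd, the square root flips sign, contributing -2*(-17/8)*sqrt(1 - (-13/24)/(-6/5)) = -2*(-17/8)*sqrt(79/144) = (17/48)*sqrt(79).
Summing the contributions at φ = -13/24 gives (17/48)*sqrt(79).

Continued minus principal equals (17/48)*sqrt(79).


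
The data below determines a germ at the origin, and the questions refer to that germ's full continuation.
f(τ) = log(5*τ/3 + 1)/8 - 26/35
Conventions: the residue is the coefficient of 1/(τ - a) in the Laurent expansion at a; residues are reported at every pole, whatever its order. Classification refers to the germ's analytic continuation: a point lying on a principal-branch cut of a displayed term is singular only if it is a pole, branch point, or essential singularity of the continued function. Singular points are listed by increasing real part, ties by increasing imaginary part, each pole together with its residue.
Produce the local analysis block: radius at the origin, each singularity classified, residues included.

Branch term (1/8)*log(1 - τ/(-3/5)): its argument vanishes at τ = -3/5, a logarithmic branch point, modulus 3/5.
The radius of convergence is the smallest modulus among the singular points: 3/5.

Radius of convergence at 0: 3/5.
At -3/5: a logarithmic branch point.


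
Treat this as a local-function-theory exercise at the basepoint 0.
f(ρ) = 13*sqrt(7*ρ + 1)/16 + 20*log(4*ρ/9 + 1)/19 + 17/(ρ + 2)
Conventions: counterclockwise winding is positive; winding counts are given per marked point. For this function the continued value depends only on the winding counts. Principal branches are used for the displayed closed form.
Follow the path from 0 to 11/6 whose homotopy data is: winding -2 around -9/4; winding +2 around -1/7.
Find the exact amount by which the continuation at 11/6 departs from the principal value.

Continued minus principal equals -(80/19)*pi*i.

The rational part is single-valued and drops out of the difference; each branch term changes only by its own monodromy.
(13/16)*sqrt(1 - ρ/(-1/7)): winding +2 is even, the square root returns to the same sheet, contribution 0.
(20/19)*log(1 - ρ/(-9/4)): each positive loop around -9/4 adds 2*pi*i to the log, so winding -2 contributes (20/19)*(-2)*2*pi*i = -(80/19)*pi*i.
Summing the contributions at ρ = 11/6 gives -(80/19)*pi*i.


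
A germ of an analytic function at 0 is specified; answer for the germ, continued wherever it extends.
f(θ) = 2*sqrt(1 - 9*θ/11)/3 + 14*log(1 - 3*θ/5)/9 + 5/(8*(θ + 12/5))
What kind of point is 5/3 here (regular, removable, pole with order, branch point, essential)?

The term (14/9)*log(1 - θ/(5/3)) has argument 1 - 5/3/(5/3) = 0 at 5/3: a logarithmic (infinitely-sheeted) branch point; the remaining terms are analytic or single-valued there.

The point is a logarithmic branch point.


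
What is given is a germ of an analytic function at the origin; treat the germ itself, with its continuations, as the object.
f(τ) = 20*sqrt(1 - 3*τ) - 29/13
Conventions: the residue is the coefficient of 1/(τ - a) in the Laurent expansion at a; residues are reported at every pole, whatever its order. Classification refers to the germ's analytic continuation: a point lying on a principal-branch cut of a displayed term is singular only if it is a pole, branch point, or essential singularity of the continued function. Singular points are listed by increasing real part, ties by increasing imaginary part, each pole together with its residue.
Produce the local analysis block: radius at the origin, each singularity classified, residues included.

Branch term (20)*sqrt(1 - τ/(1/3)): its argument vanishes at τ = 1/3, a square-root branch point, modulus 1/3.
The radius of convergence is the smallest modulus among the singular points: 1/3.

Radius of convergence at 0: 1/3.
At 1/3: an algebraic (square-root) branch point.


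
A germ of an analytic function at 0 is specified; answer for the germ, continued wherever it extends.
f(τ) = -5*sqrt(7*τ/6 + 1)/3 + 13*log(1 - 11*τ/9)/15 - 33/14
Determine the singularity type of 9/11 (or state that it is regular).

The term (13/15)*log(1 - τ/(9/11)) has argument 1 - 9/11/(9/11) = 0 at 9/11: a logarithmic (infinitely-sheeted) branch point; the remaining terms are analytic or single-valued there.

The point is a logarithmic branch point.


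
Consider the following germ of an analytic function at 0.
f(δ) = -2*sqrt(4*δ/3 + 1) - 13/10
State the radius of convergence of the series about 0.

Branch term (-2)*sqrt(1 - δ/(-3/4)): its argument vanishes at δ = -3/4, a square-root branch point, modulus 3/4.
The radius of convergence is the smallest modulus among the singular points: 3/4.

The radius of convergence is 3/4.


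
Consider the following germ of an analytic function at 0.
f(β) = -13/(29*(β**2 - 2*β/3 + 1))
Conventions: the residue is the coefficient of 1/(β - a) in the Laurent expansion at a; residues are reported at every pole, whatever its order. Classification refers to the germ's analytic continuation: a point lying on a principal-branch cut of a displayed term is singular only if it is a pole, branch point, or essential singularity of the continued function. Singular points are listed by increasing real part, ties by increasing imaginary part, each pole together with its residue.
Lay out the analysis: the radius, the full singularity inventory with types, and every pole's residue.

Radius of convergence at 0: 1.
At (1/3) - ((2/3)*sqrt(2))*i: a pole of order 1; residue -((39/232)*sqrt(2))*i.
At (1/3) + ((2/3)*sqrt(2))*i: a pole of order 1; residue ((39/232)*sqrt(2))*i.

Denominator factor (β**2 - 2*β/3 + 1): discriminant -32/9, complex-conjugate roots (1/3) + ((2/3)*sqrt(2))*i and (1/3) - ((2/3)*sqrt(2))*i; poles of order 1, moduli 1 and 1.
The radius of convergence is the smallest modulus among the singular points: 1.
The factor β**2 - 2*β/3 + 1 splits as (β - a)(β - a') with a = (1/3) - ((2/3)*sqrt(2))*i, a' = (1/3) + ((2/3)*sqrt(2))*i. At the order-1 pole a set g(β) = (β - a)*f(β) = [-13/29] / (β - a').
Simple pole: residue = g(a) at a = (1/3) - ((2/3)*sqrt(2))*i, which is -((39/232)*sqrt(2))*i.
The factor β**2 - 2*β/3 + 1 splits as (β - a)(β - a') with a = (1/3) + ((2/3)*sqrt(2))*i, a' = (1/3) - ((2/3)*sqrt(2))*i. At the order-1 pole a set g(β) = (β - a)*f(β) = [-13/29] / (β - a').
Simple pole: residue = g(a) at a = (1/3) + ((2/3)*sqrt(2))*i, which is ((39/232)*sqrt(2))*i.
List the singular points by increasing real part (a conjugate pair: the negative imaginary part first).


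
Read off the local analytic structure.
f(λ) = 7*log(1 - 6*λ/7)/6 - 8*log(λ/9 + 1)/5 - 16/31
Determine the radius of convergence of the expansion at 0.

Branch term (7/6)*log(1 - λ/(7/6)): its argument vanishes at λ = 7/6, a logarithmic branch point, modulus 7/6.
Branch term (-8/5)*log(1 - λ/(-9)): its argument vanishes at λ = -9, a logarithmic branch point, modulus 9.
The radius of convergence is the smallest modulus among the singular points: 7/6.

The radius of convergence is 7/6.


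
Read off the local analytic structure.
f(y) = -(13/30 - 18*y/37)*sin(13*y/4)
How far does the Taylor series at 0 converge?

The factor -sin(13*y/4) is entire and contributes no finite singular point.
The polynomial part has no poles.
No finite singular points: the Taylor series at 0 converges everywhere.

The radius of convergence is infinite.


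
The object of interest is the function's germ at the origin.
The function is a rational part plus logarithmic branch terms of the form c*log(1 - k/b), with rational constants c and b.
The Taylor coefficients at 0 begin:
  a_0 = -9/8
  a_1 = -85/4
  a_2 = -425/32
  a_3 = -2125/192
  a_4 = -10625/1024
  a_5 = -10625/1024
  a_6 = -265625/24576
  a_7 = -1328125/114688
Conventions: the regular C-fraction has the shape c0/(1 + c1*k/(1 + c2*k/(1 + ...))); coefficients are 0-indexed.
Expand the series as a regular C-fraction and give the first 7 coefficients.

The regular C-fraction coefficients are [-9/8, -170/9, 1315/72, 15/2104, -665/1052, -263/1596, -1469/3192].

Taylor coefficients (read off): a_0 = -9/8, a_1 = -85/4, a_2 = -425/32, a_3 = -2125/192, a_4 = -10625/1024, a_5 = -10625/1024, a_6 = -265625/24576.
c0 = a_0 = -9/8. Peel one level at a time: if S = 1 + c*k/S' with S'(0) = 1, then c is the k-coefficient of S and S' = c*k/(S - 1).
S_1 = c0/f = 1 + (-170/9)*k + (111775/324)*k^2 + ...; c1 = -170/9.
S_2 = c1*k/(S_1 - 1) = 1 + (1315/72)*k + (-25/192)*k^2 + ...; c2 = 1315/72.
S_3 = c2*k/(S_2 - 1) = 1 + (15/2104)*k + (9975/2213408)*k^2 + ...; c3 = 15/2104.
S_4 = c3*k/(S_3 - 1) = 1 + (-665/1052)*k + (-5/48)*k^2 + ...; c4 = -665/1052.
S_5 = c4*k/(S_4 - 1) = 1 + (-263/1596)*k + (-386347/5094432)*k^2 + ...; c5 = -263/1596.
S_6 = c5*k/(S_5 - 1) = 1 + (-1469/3192)*k + ...; c6 = -1469/3192.


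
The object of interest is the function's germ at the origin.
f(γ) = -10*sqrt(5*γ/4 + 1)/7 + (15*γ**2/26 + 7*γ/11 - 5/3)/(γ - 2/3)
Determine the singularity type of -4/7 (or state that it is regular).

The point is a regular point.

Denominator factors: γ - 2/3 = -26/21 at γ = -4/7 — none vanishes.
Branch term sqrt(1 - γ/(-4/5)): argument at -4/7 is 2/7, nonzero, so -4/7 is not its branch point (a point on a principal cut is still regular for the continued germ).
So the germ continues analytically to -4/7.


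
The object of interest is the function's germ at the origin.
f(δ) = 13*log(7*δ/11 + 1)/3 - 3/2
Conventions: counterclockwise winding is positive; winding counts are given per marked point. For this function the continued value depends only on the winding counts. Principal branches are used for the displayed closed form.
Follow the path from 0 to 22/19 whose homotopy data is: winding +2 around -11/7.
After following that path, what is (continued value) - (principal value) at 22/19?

The rational part is single-valued and drops out of the difference; each branch term changes only by its own monodromy.
(13/3)*log(1 - δ/(-11/7)): each positive loop around -11/7 adds 2*pi*i to the log, so winding +2 contributes (13/3)*(2)*2*pi*i = (52/3)*pi*i.
Summing the contributions at δ = 22/19 gives (52/3)*pi*i.

Continued minus principal equals (52/3)*pi*i.


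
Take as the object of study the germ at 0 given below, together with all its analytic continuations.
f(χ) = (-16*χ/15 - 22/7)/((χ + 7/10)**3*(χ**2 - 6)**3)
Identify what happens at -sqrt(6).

The denominator factor χ**2 - 6 vanishes at -sqrt(6) and appears to the power 3; the numerator there equals -22/7 + (16/15)*sqrt(6), nonzero, and no other factor vanishes.
Hence a pole whose order is the multiplicity, 3.

The point is a pole of order 3.


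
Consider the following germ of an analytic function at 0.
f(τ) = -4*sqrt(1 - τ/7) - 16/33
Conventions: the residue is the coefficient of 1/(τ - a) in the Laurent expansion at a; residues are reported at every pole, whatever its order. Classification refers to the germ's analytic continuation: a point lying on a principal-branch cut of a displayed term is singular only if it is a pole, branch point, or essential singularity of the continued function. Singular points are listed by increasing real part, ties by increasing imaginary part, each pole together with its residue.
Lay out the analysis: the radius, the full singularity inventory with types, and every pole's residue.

Branch term (-4)*sqrt(1 - τ/(7)): its argument vanishes at τ = 7, a square-root branch point, modulus 7.
The radius of convergence is the smallest modulus among the singular points: 7.

Radius of convergence at 0: 7.
At 7: an algebraic (square-root) branch point.


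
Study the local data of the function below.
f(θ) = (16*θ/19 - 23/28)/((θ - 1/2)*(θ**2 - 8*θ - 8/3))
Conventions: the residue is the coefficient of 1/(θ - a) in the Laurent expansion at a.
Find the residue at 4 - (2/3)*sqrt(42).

The factor θ**2 - 8*θ - 8/3 splits as (θ - a)(θ - a') with a = 4 - (2/3)*sqrt(42), a' = 4 + (2/3)*sqrt(42). At the order-1 pole a set g(θ) = (θ - a)*f(θ) = [(16*θ/19 - 23/28)/(θ - 1/2)] / (θ - a').
Simple pole: residue = g(a) at a = 4 - (2/3)*sqrt(42), which is -639/20482 - (3103/163856)*sqrt(42).

The residue is -639/20482 - (3103/163856)*sqrt(42).


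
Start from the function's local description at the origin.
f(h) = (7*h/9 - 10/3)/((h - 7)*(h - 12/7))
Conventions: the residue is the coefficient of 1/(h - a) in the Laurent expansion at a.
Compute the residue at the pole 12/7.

The residue is 14/37.

At the order-1 pole 12/7 set g(h) = (h - (12/7))*f(h) = (7*h/9 - 10/3)/(h - 7).
Simple pole: residue = g(a) at a = 12/7, which is 14/37.


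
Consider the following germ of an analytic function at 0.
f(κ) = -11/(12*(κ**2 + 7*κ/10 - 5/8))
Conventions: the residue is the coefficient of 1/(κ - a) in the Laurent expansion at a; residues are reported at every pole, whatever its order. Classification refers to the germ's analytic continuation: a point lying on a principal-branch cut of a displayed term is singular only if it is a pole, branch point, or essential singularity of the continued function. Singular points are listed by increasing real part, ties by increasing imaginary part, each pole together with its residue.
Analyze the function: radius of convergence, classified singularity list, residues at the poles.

Radius of convergence at 0: -7/20 + (1/20)*sqrt(299).
At -7/20 - (1/20)*sqrt(299): a pole of order 1; residue (55/1794)*sqrt(299).
At -7/20 + (1/20)*sqrt(299): a pole of order 1; residue -(55/1794)*sqrt(299).

Denominator factor (κ**2 + 7*κ/10 - 5/8): discriminant 299/100, real irrational roots -7/20 + (1/20)*sqrt(299) and -7/20 - (1/20)*sqrt(299); poles of order 1, moduli -7/20 + (1/20)*sqrt(299) and 7/20 + (1/20)*sqrt(299).
The radius of convergence is the smallest modulus among the singular points: -7/20 + (1/20)*sqrt(299).
The factor κ**2 + 7*κ/10 - 5/8 splits as (κ - a)(κ - a') with a = -7/20 - (1/20)*sqrt(299), a' = -7/20 + (1/20)*sqrt(299). At the order-1 pole a set g(κ) = (κ - a)*f(κ) = [-11/12] / (κ - a').
Simple pole: residue = g(a) at a = -7/20 - (1/20)*sqrt(299), which is (55/1794)*sqrt(299).
The factor κ**2 + 7*κ/10 - 5/8 splits as (κ - a)(κ - a') with a = -7/20 + (1/20)*sqrt(299), a' = -7/20 - (1/20)*sqrt(299). At the order-1 pole a set g(κ) = (κ - a)*f(κ) = [-11/12] / (κ - a').
Simple pole: residue = g(a) at a = -7/20 + (1/20)*sqrt(299), which is -(55/1794)*sqrt(299).
List the singular points by increasing real part (a conjugate pair: the negative imaginary part first).


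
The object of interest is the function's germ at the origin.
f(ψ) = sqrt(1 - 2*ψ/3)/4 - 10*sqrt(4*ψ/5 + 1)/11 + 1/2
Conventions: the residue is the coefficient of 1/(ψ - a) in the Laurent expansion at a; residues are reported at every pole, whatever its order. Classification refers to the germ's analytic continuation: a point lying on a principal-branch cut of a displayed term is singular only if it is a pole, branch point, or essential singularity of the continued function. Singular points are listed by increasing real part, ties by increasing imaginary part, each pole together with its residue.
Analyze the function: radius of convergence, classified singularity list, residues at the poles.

Branch term (1/4)*sqrt(1 - ψ/(3/2)): its argument vanishes at ψ = 3/2, a square-root branch point, modulus 3/2.
Branch term (-10/11)*sqrt(1 - ψ/(-5/4)): its argument vanishes at ψ = -5/4, a square-root branch point, modulus 5/4.
The radius of convergence is the smallest modulus among the singular points: 5/4.
List the singular points by increasing real part (a conjugate pair: the negative imaginary part first).

Radius of convergence at 0: 5/4.
At -5/4: an algebraic (square-root) branch point.
At 3/2: an algebraic (square-root) branch point.


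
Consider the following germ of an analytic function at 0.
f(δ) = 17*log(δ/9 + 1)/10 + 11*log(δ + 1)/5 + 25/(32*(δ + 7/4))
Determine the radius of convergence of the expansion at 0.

Denominator factor (δ + 7/4): pole of order 1 at -7/4, modulus 7/4.
Branch term (11/5)*log(1 - δ/(-1)): its argument vanishes at δ = -1, a logarithmic branch point, modulus 1.
Branch term (17/10)*log(1 - δ/(-9)): its argument vanishes at δ = -9, a logarithmic branch point, modulus 9.
The radius of convergence is the smallest modulus among the singular points: 1.

The radius of convergence is 1.


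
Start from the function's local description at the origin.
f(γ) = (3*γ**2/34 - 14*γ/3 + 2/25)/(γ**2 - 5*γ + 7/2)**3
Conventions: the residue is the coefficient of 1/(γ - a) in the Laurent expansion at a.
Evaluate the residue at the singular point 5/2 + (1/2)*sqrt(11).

The residue is -(28346/565675)*sqrt(11).

The factor γ**2 - 5*γ + 7/2 splits as (γ - a)(γ - a') with a = 5/2 + (1/2)*sqrt(11), a' = 5/2 - (1/2)*sqrt(11). At the order-3 pole a set g(γ) = (γ - a)^3*f(γ) = [3*γ**2/34 - 14*γ/3 + 2/25] / (γ - a')^3.
Order-3 pole: residue = g''(a)/2; g''(5/2 + (1/2)*sqrt(11)) = -(56692/565675)*sqrt(11), so the residue is -(28346/565675)*sqrt(11).


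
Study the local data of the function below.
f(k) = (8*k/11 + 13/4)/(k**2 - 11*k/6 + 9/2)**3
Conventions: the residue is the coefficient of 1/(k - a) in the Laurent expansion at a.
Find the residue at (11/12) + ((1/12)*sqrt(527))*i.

The factor k**2 - 11*k/6 + 9/2 splits as (k - a)(k - a') with a = (11/12) + ((1/12)*sqrt(527))*i, a' = (11/12) - ((1/12)*sqrt(527))*i. At the order-3 pole a set g(k) = (k - a)^3*f(k) = [8*k/11 + 13/4] / (k - a')^3.
Order-3 pole: residue = g''(a)/2; g''((11/12) + ((1/12)*sqrt(527))*i) = -((365472/146363183)*sqrt(527))*i, so the residue is -((182736/146363183)*sqrt(527))*i.

The residue is -((182736/146363183)*sqrt(527))*i.


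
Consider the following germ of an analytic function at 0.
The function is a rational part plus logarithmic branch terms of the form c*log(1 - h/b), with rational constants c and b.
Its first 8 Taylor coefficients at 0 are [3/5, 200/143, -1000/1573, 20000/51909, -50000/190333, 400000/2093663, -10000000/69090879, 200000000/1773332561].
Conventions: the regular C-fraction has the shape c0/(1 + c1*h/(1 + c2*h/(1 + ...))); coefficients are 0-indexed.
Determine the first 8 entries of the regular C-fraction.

The regular C-fraction coefficients are [3/5, -1000/429, 1195/429, 65/2629, 1130/2629, 478/3729, 1217/3729, 15255/93709].

Taylor coefficients (read off): a_0 = 3/5, a_1 = 200/143, a_2 = -1000/1573, a_3 = 20000/51909, a_4 = -50000/190333, a_5 = 400000/2093663, a_6 = -10000000/69090879, a_7 = 200000000/1773332561.
c0 = a_0 = 3/5. Peel one level at a time: if S = 1 + c*h/S' with S'(0) = 1, then c is the h-coefficient of S and S' = c*h/(S - 1).
S_1 = c0/f = 1 + (-1000/429)*h + (1195000/184041)*h^2 + ...; c1 = -1000/429.
S_2 = c1*h/(S_1 - 1) = 1 + (1195/429)*h + (-25/363)*h^2 + ...; c2 = 1195/429.
S_3 = c2*h/(S_2 - 1) = 1 + (65/2629)*h + (-73450/6911641)*h^2 + ...; c3 = 65/2629.
S_4 = c3*h/(S_3 - 1) = 1 + (1130/2629)*h + (-20/363)*h^2 + ...; c4 = 1130/2629.
S_5 = c4*h/(S_4 - 1) = 1 + (478/3729)*h + (-581726/13905441)*h^2 + ...; c5 = 478/3729.
S_6 = c5*h/(S_5 - 1) = 1 + (1217/3729)*h + (-45/847)*h^2 + ...; c6 = 1217/3729.
S_7 = c6*h/(S_6 - 1) = 1 + (15255/93709)*h + ...; c7 = 15255/93709.


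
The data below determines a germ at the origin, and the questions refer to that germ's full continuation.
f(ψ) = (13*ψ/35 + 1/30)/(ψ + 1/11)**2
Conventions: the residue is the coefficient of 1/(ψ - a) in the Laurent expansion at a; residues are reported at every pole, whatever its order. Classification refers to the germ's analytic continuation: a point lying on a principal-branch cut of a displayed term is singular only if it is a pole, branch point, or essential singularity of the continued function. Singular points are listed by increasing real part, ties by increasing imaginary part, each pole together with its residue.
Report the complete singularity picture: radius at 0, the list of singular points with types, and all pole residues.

Radius of convergence at 0: 1/11.
At -1/11: a pole of order 2; residue 13/35.

Denominator factor (ψ + 1/11)^2: pole of order 2 at -1/11, modulus 1/11.
The radius of convergence is the smallest modulus among the singular points: 1/11.
At the order-2 pole -1/11 set g(ψ) = (ψ - (-1/11))^2*f(ψ) = 13*ψ/35 + 1/30.
Order-2 pole: residue = g'(a); g'(-1/11) = 13/35, so the residue is 13/35.


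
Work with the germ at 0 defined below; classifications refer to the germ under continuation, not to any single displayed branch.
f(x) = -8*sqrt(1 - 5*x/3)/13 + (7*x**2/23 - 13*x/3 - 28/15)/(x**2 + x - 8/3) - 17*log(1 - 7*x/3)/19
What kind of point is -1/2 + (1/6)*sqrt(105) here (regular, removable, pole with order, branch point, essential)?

The denominator factor x**2 + x - 8/3 vanishes at -1/2 + (1/6)*sqrt(105) and appears to the power 1; the numerator there equals 436/345 - (160/207)*sqrt(105), nonzero, and no other factor vanishes.
The branch terms are analytic at this point.
Hence a pole whose order is the multiplicity, 1.

The point is a pole of order 1.


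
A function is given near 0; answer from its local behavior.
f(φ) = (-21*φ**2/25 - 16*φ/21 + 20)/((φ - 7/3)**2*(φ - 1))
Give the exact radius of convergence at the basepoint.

Denominator factor (φ - 1): pole of order 1 at 1, modulus 1.
Denominator factor (φ - 7/3)^2: pole of order 2 at 7/3, modulus 7/3.
The radius of convergence is the smallest modulus among the singular points: 1.

The radius of convergence is 1.


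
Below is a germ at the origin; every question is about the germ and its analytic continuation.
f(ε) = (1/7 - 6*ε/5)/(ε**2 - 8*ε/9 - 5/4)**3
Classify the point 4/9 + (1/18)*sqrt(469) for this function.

The point is a pole of order 3.

The denominator factor ε**2 - 8*ε/9 - 5/4 vanishes at 4/9 + (1/18)*sqrt(469) and appears to the power 3; the numerator there equals -41/105 - (1/15)*sqrt(469), nonzero, and no other factor vanishes.
Hence a pole whose order is the multiplicity, 3.


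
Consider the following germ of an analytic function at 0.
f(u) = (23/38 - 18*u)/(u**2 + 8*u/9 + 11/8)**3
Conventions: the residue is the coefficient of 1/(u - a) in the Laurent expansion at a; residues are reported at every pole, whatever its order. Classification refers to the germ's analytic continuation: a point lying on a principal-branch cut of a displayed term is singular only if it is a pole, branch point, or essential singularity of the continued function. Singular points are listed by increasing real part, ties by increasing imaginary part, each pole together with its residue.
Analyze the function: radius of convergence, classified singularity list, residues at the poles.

Radius of convergence at 0: (1/4)*sqrt(22).
At (-4/9) - ((1/36)*sqrt(1526))*i: a pole of order 3; residue ((2125764/77428477)*sqrt(1526))*i.
At (-4/9) + ((1/36)*sqrt(1526))*i: a pole of order 3; residue -((2125764/77428477)*sqrt(1526))*i.

Denominator factor (u**2 + 8*u/9 + 11/8)^3: discriminant -763/162, complex-conjugate roots (-4/9) + ((1/36)*sqrt(1526))*i and (-4/9) - ((1/36)*sqrt(1526))*i; poles of order 3, moduli (1/4)*sqrt(22) and (1/4)*sqrt(22).
The radius of convergence is the smallest modulus among the singular points: (1/4)*sqrt(22).
The factor u**2 + 8*u/9 + 11/8 splits as (u - a)(u - a') with a = (-4/9) - ((1/36)*sqrt(1526))*i, a' = (-4/9) + ((1/36)*sqrt(1526))*i. At the order-3 pole a set g(u) = (u - a)^3*f(u) = [23/38 - 18*u] / (u - a')^3.
Order-3 pole: residue = g''(a)/2; g''((-4/9) - ((1/36)*sqrt(1526))*i) = ((4251528/77428477)*sqrt(1526))*i, so the residue is ((2125764/77428477)*sqrt(1526))*i.
The factor u**2 + 8*u/9 + 11/8 splits as (u - a)(u - a') with a = (-4/9) + ((1/36)*sqrt(1526))*i, a' = (-4/9) - ((1/36)*sqrt(1526))*i. At the order-3 pole a set g(u) = (u - a)^3*f(u) = [23/38 - 18*u] / (u - a')^3.
Order-3 pole: residue = g''(a)/2; g''((-4/9) + ((1/36)*sqrt(1526))*i) = -((4251528/77428477)*sqrt(1526))*i, so the residue is -((2125764/77428477)*sqrt(1526))*i.
List the singular points by increasing real part (a conjugate pair: the negative imaginary part first).


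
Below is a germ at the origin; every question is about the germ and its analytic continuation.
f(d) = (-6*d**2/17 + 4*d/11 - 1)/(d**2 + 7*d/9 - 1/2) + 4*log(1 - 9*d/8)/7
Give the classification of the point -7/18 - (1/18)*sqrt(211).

The denominator factor d**2 + 7*d/9 - 1/2 vanishes at -7/18 - (1/18)*sqrt(211) and appears to the power 1; the numerator there equals -7193/5049 - (179/5049)*sqrt(211), nonzero, and no other factor vanishes.
The branch terms are analytic at this point.
Hence a pole whose order is the multiplicity, 1.

The point is a pole of order 1.


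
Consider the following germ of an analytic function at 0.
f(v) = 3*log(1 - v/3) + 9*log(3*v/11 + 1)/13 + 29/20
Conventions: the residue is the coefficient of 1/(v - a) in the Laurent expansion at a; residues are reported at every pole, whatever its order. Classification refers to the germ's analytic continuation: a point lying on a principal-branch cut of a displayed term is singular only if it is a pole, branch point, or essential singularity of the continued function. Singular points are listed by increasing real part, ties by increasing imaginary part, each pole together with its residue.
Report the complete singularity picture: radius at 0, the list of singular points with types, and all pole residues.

Branch term (9/13)*log(1 - v/(-11/3)): its argument vanishes at v = -11/3, a logarithmic branch point, modulus 11/3.
Branch term (3)*log(1 - v/(3)): its argument vanishes at v = 3, a logarithmic branch point, modulus 3.
The radius of convergence is the smallest modulus among the singular points: 3.
List the singular points by increasing real part (a conjugate pair: the negative imaginary part first).

Radius of convergence at 0: 3.
At -11/3: a logarithmic branch point.
At 3: a logarithmic branch point.


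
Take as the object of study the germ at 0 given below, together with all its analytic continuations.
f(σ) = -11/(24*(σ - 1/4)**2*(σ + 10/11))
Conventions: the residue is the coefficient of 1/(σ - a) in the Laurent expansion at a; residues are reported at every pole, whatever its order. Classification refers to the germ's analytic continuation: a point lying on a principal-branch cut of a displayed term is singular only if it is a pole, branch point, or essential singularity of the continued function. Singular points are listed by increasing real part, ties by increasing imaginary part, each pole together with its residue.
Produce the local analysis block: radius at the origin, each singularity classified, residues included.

Radius of convergence at 0: 1/4.
At -10/11: a pole of order 1; residue -2662/7803.
At 1/4: a pole of order 2; residue 2662/7803.

Denominator factor (σ + 10/11): pole of order 1 at -10/11, modulus 10/11.
Denominator factor (σ - 1/4)^2: pole of order 2 at 1/4, modulus 1/4.
The radius of convergence is the smallest modulus among the singular points: 1/4.
At the order-1 pole -10/11 set g(σ) = (σ - (-10/11))*f(σ) = -11/(24*(σ - 1/4)**2).
Simple pole: residue = g(a) at a = -10/11, which is -2662/7803.
At the order-2 pole 1/4 set g(σ) = (σ - (1/4))^2*f(σ) = -11/(24*(σ + 10/11)).
Order-2 pole: residue = g'(a); g'(1/4) = 2662/7803, so the residue is 2662/7803.
List the singular points by increasing real part (a conjugate pair: the negative imaginary part first).


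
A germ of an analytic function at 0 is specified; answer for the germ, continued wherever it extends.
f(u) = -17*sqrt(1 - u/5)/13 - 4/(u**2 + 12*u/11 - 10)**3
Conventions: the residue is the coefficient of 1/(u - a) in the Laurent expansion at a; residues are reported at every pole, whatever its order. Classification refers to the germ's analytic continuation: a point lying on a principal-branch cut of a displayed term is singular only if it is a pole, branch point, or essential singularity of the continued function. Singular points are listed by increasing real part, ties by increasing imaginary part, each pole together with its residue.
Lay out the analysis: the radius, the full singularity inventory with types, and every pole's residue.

Denominator factor (u**2 + 12*u/11 - 10)^3: discriminant 4984/121, real irrational roots -6/11 + (1/11)*sqrt(1246) and -6/11 - (1/11)*sqrt(1246); poles of order 3, moduli -6/11 + (1/11)*sqrt(1246) and 6/11 + (1/11)*sqrt(1246).
Branch term (-17/13)*sqrt(1 - u/(5)): its argument vanishes at u = 5, a square-root branch point, modulus 5.
The radius of convergence is the smallest modulus among the singular points: -6/11 + (1/11)*sqrt(1246).
The branch term is analytic at -6/11 - (1/11)*sqrt(1246) and contributes nothing to the residue; only the rational part matters.
The factor u**2 + 12*u/11 - 10 splits as (u - a)(u - a') with a = -6/11 - (1/11)*sqrt(1246), a' = -6/11 + (1/11)*sqrt(1246). At the order-3 pole a set g(u) = (u - a)^3*(rational part) = [-4] / (u - a')^3.
Order-3 pole: residue = g''(a)/2; g''(-6/11 - (1/11)*sqrt(1246)) = (483153/3868869872)*sqrt(1246), so the residue is (483153/7737739744)*sqrt(1246).
The branch term is analytic at -6/11 + (1/11)*sqrt(1246) and contributes nothing to the residue; only the rational part matters.
The factor u**2 + 12*u/11 - 10 splits as (u - a)(u - a') with a = -6/11 + (1/11)*sqrt(1246), a' = -6/11 - (1/11)*sqrt(1246). At the order-3 pole a set g(u) = (u - a)^3*(rational part) = [-4] / (u - a')^3.
Order-3 pole: residue = g''(a)/2; g''(-6/11 + (1/11)*sqrt(1246)) = -(483153/3868869872)*sqrt(1246), so the residue is -(483153/7737739744)*sqrt(1246).
List the singular points by increasing real part (a conjugate pair: the negative imaginary part first).

Radius of convergence at 0: -6/11 + (1/11)*sqrt(1246).
At -6/11 - (1/11)*sqrt(1246): a pole of order 3; residue (483153/7737739744)*sqrt(1246).
At -6/11 + (1/11)*sqrt(1246): a pole of order 3; residue -(483153/7737739744)*sqrt(1246).
At 5: an algebraic (square-root) branch point.


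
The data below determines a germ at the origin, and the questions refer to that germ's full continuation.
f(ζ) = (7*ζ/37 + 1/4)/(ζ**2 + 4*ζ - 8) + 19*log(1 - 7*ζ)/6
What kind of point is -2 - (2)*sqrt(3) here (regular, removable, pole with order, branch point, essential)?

The denominator factor ζ**2 + 4*ζ - 8 vanishes at -2 - (2)*sqrt(3) and appears to the power 1; the numerator there equals -19/148 - (14/37)*sqrt(3), nonzero, and no other factor vanishes.
The branch terms are analytic at this point.
Hence a pole whose order is the multiplicity, 1.

The point is a pole of order 1.


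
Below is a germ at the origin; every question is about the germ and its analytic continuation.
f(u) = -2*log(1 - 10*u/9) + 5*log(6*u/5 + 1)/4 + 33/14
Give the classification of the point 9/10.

The point is a logarithmic branch point.

The term (-2)*log(1 - u/(9/10)) has argument 1 - 9/10/(9/10) = 0 at 9/10: a logarithmic (infinitely-sheeted) branch point; the remaining terms are analytic or single-valued there.


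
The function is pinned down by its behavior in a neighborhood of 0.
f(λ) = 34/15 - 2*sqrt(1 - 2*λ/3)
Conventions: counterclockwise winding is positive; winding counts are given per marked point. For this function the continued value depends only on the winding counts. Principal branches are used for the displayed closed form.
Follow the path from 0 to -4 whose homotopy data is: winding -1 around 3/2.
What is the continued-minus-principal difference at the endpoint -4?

The rational part is single-valued and drops out of the difference; each branch term changes only by its own monodromy.
(-2)*sqrt(1 - λ/(3/2)): winding -1 is odd, the square root flips sign, contributing -2*(-2)*sqrt(1 - (-4)/(3/2)) = -2*(-2)*sqrt(11/3) = (4/3)*sqrt(33).
Summing the contributions at λ = -4 gives (4/3)*sqrt(33).

Continued minus principal equals (4/3)*sqrt(33).


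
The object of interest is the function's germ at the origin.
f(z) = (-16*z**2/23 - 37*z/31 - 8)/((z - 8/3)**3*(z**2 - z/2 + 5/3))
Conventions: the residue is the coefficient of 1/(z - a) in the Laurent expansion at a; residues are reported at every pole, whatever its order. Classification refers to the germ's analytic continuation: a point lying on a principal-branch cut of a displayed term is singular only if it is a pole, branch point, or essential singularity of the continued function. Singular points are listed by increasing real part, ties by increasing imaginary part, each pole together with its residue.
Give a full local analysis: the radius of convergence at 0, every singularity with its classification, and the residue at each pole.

Denominator factor (z**2 - z/2 + 5/3): discriminant -77/12, complex-conjugate roots (1/4) + ((1/12)*sqrt(231))*i and (1/4) - ((1/12)*sqrt(231))*i; poles of order 1, moduli (1/3)*sqrt(15) and (1/3)*sqrt(15).
Denominator factor (z - 8/3)^3: pole of order 3 at 8/3, modulus 8/3.
The radius of convergence is the smallest modulus among the singular points: (1/3)*sqrt(15).
The factor z**2 - z/2 + 5/3 splits as (z - a)(z - a') with a = (1/4) - ((1/12)*sqrt(231))*i, a' = (1/4) + ((1/12)*sqrt(231))*i. At the order-1 pole a set g(z) = (z - a)*f(z) = [(-16*z**2/23 - 37*z/31 - 8)/(z - 8/3)**3] / (z - a').
Simple pole: residue = g(a) at a = (1/4) - ((1/12)*sqrt(231))*i, which is (123541713/857776076) - ((89019801/66048757852)*sqrt(231))*i.
The factor z**2 - z/2 + 5/3 splits as (z - a)(z - a') with a = (1/4) + ((1/12)*sqrt(231))*i, a' = (1/4) - ((1/12)*sqrt(231))*i. At the order-1 pole a set g(z) = (z - a)*f(z) = [(-16*z**2/23 - 37*z/31 - 8)/(z - 8/3)**3] / (z - a').
Simple pole: residue = g(a) at a = (1/4) + ((1/12)*sqrt(231))*i, which is (123541713/857776076) + ((89019801/66048757852)*sqrt(231))*i.
At the order-3 pole 8/3 set g(z) = (z - (8/3))^3*f(z) = (-16*z**2/23 - 37*z/31 - 8)/(z**2 - z/2 + 5/3).
Order-3 pole: residue = g''(a)/2; g''(8/3) = -123541713/214444019, so the residue is -123541713/428888038.
List the singular points by increasing real part (a conjugate pair: the negative imaginary part first).

Radius of convergence at 0: (1/3)*sqrt(15).
At (1/4) - ((1/12)*sqrt(231))*i: a pole of order 1; residue (123541713/857776076) - ((89019801/66048757852)*sqrt(231))*i.
At (1/4) + ((1/12)*sqrt(231))*i: a pole of order 1; residue (123541713/857776076) + ((89019801/66048757852)*sqrt(231))*i.
At 8/3: a pole of order 3; residue -123541713/428888038.
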